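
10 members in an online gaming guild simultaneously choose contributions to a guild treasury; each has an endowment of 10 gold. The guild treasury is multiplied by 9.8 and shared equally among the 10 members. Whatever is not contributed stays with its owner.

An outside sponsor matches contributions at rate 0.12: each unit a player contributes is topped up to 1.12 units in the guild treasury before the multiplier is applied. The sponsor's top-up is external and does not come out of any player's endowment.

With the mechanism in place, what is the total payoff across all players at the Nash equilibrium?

1097.60 gold

The effective private return per unit is now 9.8 × 1.12 / 10 = 1.0976 > 1, so every player's dominant strategy flips to full contribution.
At the Nash equilibrium everyone contributes 10. Group total payoff = 9.8 × 1.12 × 100 = 1097.60.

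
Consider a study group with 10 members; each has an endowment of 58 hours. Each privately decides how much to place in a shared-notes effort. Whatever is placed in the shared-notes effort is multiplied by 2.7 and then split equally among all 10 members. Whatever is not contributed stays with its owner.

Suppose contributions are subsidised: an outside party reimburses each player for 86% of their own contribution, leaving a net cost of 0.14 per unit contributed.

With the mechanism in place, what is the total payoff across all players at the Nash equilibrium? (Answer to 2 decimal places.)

The effective private return per unit is now (2.7/10) / 0.14 = 1.9286 > 1, so every player's dominant strategy flips to full contribution.
At the Nash equilibrium everyone contributes 58. Group total payoff = 10 × (58 × 0.86 + 2.7 × 58) = 2064.80.

2064.80 hours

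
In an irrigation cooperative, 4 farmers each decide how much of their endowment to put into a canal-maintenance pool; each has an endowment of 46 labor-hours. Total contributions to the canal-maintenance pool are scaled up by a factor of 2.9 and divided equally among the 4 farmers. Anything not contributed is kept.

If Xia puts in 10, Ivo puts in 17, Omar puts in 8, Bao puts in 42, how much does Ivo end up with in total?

Total contributed: 10 + 17 + 8 + 42 = 77.
Each receives 2.9 × 77 / 4 = 55.83 from the canal-maintenance pool.
Ivo keeps 46 − 17 = 29, so Ivo's payoff is 29 + 55.83 = 84.83.

84.83 labor-hours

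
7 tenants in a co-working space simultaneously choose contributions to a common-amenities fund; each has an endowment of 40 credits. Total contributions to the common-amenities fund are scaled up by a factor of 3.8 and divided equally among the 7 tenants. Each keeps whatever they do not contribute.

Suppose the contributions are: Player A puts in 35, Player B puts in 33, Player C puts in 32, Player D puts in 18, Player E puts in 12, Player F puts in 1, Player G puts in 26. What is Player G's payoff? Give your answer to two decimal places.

99.23 credits

Total contributed: 35 + 33 + 32 + 18 + 12 + 1 + 26 = 157.
Each receives 3.8 × 157 / 7 = 85.23 from the common-amenities fund.
Player G keeps 40 − 26 = 14, so Player G's payoff is 14 + 85.23 = 99.23.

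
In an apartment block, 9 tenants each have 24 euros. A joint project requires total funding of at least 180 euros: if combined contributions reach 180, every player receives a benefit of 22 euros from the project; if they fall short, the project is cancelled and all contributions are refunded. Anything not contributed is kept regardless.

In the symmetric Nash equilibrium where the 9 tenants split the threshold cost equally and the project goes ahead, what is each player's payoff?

26 euros

Equal share of the threshold: 180/9 = 20.
At this profile no one gains by cutting their contribution: any cut drops the total below 180, the project is cancelled, contributions are refunded, and the deviator ends with 24, which is less than 24 − 20 + 22 = 26. Contributing more than 20 just wastes the excess. So contributing exactly 20 is a best response.
Each player's payoff: 24 − 20 + 22 = 26.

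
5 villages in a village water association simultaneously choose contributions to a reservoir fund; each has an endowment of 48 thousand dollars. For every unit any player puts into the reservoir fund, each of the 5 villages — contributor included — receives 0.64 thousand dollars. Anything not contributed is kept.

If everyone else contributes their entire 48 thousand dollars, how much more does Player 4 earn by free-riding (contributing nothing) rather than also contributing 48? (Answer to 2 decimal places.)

17.28 thousand dollars

Switching from a contribution of 48 to 0 lets Player 4 keep an extra 48 thousand dollars, but lowers the reservoir fund by 48, which costs Player 4 their own share of that drop: 0.64 × 48 = 30.72.
Net gain = 48 − 30.72 = 17.28. The private return per contributed unit (0.64) is below 1, so free-riding is indeed the best response regardless of what the others do.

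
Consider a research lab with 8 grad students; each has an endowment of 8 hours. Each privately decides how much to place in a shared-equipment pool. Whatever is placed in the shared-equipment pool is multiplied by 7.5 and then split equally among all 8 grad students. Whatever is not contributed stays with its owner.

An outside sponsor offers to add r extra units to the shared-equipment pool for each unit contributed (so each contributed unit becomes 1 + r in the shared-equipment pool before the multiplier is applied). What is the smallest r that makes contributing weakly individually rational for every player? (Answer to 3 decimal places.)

With matching at rate r, one contributed unit becomes (1 + r) in the shared-equipment pool and returns 7.5 × (1 + r) / 8 to the contributor.
Setting this equal to 1: 1 + r = 8/7.5 = 1.0667.
So the minimum matching rate is r = 1.0667 − 1 = 0.067.

0.067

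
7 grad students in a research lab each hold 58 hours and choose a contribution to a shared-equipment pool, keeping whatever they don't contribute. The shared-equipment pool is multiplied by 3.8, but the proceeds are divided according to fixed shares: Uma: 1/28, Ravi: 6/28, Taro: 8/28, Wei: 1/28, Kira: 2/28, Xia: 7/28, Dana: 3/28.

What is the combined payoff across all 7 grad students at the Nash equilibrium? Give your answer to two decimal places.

Player j's private return per contributed unit is 3.8 × (j's share). Contributing is weakly dominant for j when that share is at least 1/3.8 = 0.2632, and contributing 0 is dominant otherwise.
Taro alone (share 8/28) is above the threshold, contributing 58; the remaining 6 contribute 0. Total contributed: 58.
The shared-equipment pool pays out 3.8 × 58 = 220.40 in total (split across the unequal shares, but the aggregate is all that matters for the group sum).
The 6 free-riders keep 58 each, adding 348. Group total = 348 + 220.40 = 568.40.

568.40 hours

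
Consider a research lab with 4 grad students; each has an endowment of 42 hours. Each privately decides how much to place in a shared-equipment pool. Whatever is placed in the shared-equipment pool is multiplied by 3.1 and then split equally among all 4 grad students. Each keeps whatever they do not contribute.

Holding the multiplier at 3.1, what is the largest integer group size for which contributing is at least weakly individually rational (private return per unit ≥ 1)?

3

Private return per unit is 3.1/(group size), which is ≥ 1 whenever the group size is ≤ 3.1.
The largest such integer is 3.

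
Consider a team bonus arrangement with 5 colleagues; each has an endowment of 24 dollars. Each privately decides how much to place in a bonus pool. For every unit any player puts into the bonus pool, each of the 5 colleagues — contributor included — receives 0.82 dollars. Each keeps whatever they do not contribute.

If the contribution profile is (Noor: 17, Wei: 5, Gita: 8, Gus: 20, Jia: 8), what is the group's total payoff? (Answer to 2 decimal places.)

299.80 dollars

Total contributed: 17 + 5 + 8 + 20 + 8 = 58; total kept: 5 × 24 − 58 = 62.
The bonus pool pays out 0.82 × 5 × 58 = 237.80 in aggregate.
Group total = 62 + 237.80 = 299.80.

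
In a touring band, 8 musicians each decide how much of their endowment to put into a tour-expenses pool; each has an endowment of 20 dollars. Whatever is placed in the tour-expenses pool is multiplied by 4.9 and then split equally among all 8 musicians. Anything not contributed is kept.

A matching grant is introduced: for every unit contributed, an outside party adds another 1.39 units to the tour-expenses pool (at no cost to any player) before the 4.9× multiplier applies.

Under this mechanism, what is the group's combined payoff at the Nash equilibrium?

The effective private return per unit is now 4.9 × 2.39 / 8 = 1.4639 > 1, so every player's dominant strategy flips to full contribution.
At the Nash equilibrium everyone contributes 20. Group total payoff = 4.9 × 2.39 × 160 = 1873.76.

1873.76 dollars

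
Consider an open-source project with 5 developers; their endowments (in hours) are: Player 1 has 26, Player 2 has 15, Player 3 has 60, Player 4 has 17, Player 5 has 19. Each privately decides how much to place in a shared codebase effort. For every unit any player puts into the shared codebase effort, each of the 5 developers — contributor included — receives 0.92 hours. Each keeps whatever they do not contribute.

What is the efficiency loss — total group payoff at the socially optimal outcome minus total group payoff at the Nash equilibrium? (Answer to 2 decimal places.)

The private return per contributed unit is 0.92 < 1 for everyone, so the Nash equilibrium is zero contribution and the group total is Σ E_j = 26 + 15 + 60 + 17 + 19 = 137.
Each contributed unit returns 4.600 to the group, so the social optimum is full contribution by everyone: group total = 4.600 × 137 = 630.20.
Efficiency loss = (4.600 − 1) × 137 = 493.20.

493.20 hours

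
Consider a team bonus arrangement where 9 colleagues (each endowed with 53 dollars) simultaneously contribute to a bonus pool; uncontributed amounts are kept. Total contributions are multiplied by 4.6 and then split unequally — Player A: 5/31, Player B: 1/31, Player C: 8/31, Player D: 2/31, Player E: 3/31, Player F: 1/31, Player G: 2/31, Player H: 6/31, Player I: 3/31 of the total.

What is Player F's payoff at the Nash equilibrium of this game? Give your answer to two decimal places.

60.86 dollars

For player j, contributing a unit is worthwhile iff 4.6 × (j's share) ≥ 1, i.e. iff j's share is at least 0.2174.
The only share above 0.2174 is Player C's 8/31, contributing 53; the remaining 8 contribute 0. Total contributed: 53.
Player F keeps 53 and receives 4.6 × 53 × 1/31 = 7.86 from the bonus pool, for a payoff of 60.86.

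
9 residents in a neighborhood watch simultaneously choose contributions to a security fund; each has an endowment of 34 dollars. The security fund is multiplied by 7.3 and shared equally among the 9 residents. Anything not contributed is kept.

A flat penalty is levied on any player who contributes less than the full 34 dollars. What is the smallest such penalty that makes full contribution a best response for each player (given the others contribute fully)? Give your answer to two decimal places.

Given the others contribute fully, the best deviation is to contribute 0 (any partial contribution still incurs the fine and gives up units whose private return 0.8111 is below 1).
Deviating from 34 to 0 saves 34 dollars but forfeits the deviator's share of the drop in the security fund: 7.3/9 × 34 = 27.58.
So the deviation gain is 34 − 27.58 = 6.42, and the fine must be at least 6.42 dollars to wipe it out.

6.42 dollars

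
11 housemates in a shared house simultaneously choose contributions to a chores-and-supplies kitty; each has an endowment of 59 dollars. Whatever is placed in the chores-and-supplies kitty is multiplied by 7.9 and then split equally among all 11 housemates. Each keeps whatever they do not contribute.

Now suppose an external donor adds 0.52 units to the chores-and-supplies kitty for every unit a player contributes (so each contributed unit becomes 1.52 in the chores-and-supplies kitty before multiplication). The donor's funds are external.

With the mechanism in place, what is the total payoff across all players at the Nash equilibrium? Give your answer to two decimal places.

7793.19 dollars

Under the mechanism each unit contributed yields 7.9 × 1.52 / 11 = 1.0916 back to its contributor per unit of net cost, which exceeds 1, making full contribution the dominant choice for everyone.
So the Nash equilibrium is full contribution by all 11; the group earns 7.9 × 1.52 × 649 = 7793.19.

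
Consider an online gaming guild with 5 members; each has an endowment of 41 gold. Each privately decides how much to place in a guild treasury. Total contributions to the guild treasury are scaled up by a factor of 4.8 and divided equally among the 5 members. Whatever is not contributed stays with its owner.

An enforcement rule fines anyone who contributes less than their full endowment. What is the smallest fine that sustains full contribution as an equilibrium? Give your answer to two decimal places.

1.64 gold

Given the others contribute fully, the best deviation is to contribute 0 (any partial contribution still incurs the fine and gives up units whose private return 0.9600 is below 1).
Deviating from 41 to 0 saves 41 gold but forfeits the deviator's share of the drop in the guild treasury: 4.8/5 × 41 = 39.36.
So the deviation gain is 41 − 39.36 = 1.64, and the fine must be at least 1.64 gold to wipe it out.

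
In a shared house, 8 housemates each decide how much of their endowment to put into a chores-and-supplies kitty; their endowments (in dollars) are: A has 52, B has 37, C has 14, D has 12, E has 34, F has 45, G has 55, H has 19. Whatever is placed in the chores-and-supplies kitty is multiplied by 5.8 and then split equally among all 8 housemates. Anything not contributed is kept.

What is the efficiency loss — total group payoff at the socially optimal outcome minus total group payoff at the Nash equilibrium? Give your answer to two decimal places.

1286.40 dollars

The private return per contributed unit is 5.8/8 = 0.7250 < 1 for every player regardless of endowment, so the Nash equilibrium is zero contribution and the group total is Σ E_j = 52 + 37 + 14 + 12 + 34 + 45 + 55 + 19 = 268.
Each contributed unit returns 5.800 to the group, so the social optimum is full contribution by everyone: group total = 5.800 × 268 = 1554.40.
Efficiency loss = (5.800 − 1) × 268 = 1286.40.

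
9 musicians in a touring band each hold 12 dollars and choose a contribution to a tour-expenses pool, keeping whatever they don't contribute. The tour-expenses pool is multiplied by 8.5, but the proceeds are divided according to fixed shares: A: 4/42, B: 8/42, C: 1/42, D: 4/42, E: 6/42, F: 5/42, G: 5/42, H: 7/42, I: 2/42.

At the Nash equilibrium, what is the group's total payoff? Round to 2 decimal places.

558.00 dollars

A player with share s gets back 8.5·s per unit contributed, so full contribution is dominant for anyone with s > 1/8.5 = 0.1176 and zero contribution is dominant for anyone below.
The shares above 0.1176 belong to B, E, F, G and H, contributing 12 each; the remaining 4 contribute 0. Total contributed: 60.
The tour-expenses pool pays out 8.5 × 60 = 510.00 in total (split across the unequal shares, but the aggregate is all that matters for the group sum).
The 4 free-riders keep 12 each, adding 48. Group total = 48 + 510.00 = 558.00.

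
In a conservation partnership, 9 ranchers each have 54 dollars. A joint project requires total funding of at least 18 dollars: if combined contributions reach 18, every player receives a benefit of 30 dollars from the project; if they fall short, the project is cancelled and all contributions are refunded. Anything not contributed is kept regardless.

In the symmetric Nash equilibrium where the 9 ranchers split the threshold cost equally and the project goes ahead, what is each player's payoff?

82 dollars

Equal share of the threshold: 18/9 = 2.
At this profile no one gains by cutting their contribution: any cut drops the total below 18, the project is cancelled, contributions are refunded, and the deviator ends with 54, which is less than 54 − 2 + 30 = 82. Contributing more than 2 just wastes the excess. So contributing exactly 2 is a best response.
Each player's payoff: 54 − 2 + 30 = 82.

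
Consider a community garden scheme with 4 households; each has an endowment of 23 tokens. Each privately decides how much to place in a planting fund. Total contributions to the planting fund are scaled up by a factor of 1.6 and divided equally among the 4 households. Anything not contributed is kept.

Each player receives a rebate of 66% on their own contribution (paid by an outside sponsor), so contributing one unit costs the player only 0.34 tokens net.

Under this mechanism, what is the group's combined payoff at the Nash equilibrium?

The effective private return per unit is now (1.6/4) / 0.34 = 1.1765 > 1, so every player's dominant strategy flips to full contribution.
So the Nash equilibrium is full contribution by all 4; the group earns 4 × (23 × 0.66 + 1.6 × 23) = 207.92.

207.92 tokens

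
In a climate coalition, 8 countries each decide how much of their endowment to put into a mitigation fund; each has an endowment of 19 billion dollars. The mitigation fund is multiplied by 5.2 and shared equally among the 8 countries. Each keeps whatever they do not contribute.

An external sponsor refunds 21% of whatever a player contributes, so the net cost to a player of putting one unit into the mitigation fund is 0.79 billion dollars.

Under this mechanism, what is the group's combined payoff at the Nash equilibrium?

Even with the mechanism, each unit contributed returns only (5.2/8) / 0.79 = 0.8228 per unit of net cost, so contributing nothing is still dominant.
At the Nash equilibrium no one contributes; group total payoff = 8 × 19 = 152.

152.00 billion dollars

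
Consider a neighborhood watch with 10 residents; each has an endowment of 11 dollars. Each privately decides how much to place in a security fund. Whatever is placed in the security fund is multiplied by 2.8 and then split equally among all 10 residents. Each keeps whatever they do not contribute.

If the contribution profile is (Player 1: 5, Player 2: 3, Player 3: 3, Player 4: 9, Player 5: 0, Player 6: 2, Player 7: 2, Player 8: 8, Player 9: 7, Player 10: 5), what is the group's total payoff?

189.20 dollars

Total contributed: 5 + 3 + 3 + 9 + 0 + 2 + 2 + 8 + 7 + 5 = 44; total kept: 10 × 11 − 44 = 66.
The security fund pays out 2.8 × 44 = 123.20 in aggregate.
Group total = 66 + 123.20 = 189.20.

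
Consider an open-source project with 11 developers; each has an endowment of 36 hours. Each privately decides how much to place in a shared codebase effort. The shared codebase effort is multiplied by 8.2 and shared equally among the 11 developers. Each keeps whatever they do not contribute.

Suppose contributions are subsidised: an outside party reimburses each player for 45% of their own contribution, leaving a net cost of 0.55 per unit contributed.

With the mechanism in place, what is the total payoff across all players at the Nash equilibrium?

3425.40 hours

The effective private return per unit is now (8.2/11) / 0.55 = 1.3554 > 1, so every player's dominant strategy flips to full contribution.
So the Nash equilibrium is full contribution by all 11; the group earns 11 × (36 × 0.45 + 8.2 × 36) = 3425.40.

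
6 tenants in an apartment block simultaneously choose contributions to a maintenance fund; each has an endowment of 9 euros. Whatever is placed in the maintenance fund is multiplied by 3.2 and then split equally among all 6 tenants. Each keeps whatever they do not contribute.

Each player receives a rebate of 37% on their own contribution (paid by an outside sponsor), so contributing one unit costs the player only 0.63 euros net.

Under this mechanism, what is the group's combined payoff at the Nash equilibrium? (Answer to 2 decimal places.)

Even with the mechanism, each unit contributed returns only (3.2/6) / 0.63 = 0.8466 per unit of net cost, so contributing nothing is still dominant.
Everyone keeps their endowment and the group total is 6 × 9 = 54.

54.00 euros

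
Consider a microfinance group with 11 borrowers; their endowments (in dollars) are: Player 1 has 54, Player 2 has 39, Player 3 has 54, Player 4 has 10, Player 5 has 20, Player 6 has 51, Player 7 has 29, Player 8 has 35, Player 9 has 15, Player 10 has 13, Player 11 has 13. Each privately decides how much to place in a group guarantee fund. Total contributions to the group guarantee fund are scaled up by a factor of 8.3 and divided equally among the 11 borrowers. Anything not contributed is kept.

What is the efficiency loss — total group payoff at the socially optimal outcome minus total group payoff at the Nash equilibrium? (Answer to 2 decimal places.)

The private return per contributed unit is 8.3/11 = 0.7545 < 1 for every player regardless of endowment, so the Nash equilibrium is zero contribution and the group total is Σ E_j = 54 + 39 + 54 + 10 + 20 + 51 + 29 + 35 + 15 + 13 + 13 = 333.
Each contributed unit returns 8.300 to the group, so the social optimum is full contribution by everyone: group total = 8.300 × 333 = 2763.90.
Efficiency loss = (8.300 − 1) × 333 = 2430.90.

2430.90 dollars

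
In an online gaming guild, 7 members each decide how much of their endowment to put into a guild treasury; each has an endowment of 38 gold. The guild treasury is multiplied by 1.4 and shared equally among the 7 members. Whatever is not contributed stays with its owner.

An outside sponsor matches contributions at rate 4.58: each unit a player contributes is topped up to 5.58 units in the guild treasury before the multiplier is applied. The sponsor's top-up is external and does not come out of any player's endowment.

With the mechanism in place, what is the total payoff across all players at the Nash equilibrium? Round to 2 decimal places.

2077.99 gold

The effective private return per unit is now 1.4 × 5.58 / 7 = 1.1160 > 1, so every player's dominant strategy flips to full contribution.
At the Nash equilibrium everyone contributes 38. Group total payoff = 1.4 × 5.58 × 266 = 2077.99.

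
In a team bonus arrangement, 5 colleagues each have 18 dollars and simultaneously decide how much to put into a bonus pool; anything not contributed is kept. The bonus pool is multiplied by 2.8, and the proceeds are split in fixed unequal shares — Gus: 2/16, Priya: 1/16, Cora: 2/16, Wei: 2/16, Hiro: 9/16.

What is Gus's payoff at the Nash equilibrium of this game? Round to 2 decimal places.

For player j, contributing a unit is worthwhile iff 2.8 × (j's share) ≥ 1, i.e. iff j's share is at least 0.3571.
Hiro alone (share 9/16) is above the threshold, contributing 18; the remaining 4 contribute 0. Total contributed: 18.
Gus keeps 18 and receives 2.8 × 18 × 2/16 = 6.30 from the bonus pool, for a payoff of 24.30.

24.30 dollars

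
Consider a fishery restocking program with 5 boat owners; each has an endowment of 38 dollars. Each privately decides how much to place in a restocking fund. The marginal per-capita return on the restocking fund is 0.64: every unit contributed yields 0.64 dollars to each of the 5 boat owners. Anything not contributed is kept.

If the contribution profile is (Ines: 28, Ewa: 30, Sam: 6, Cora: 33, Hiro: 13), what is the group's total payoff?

Total contributed: 28 + 30 + 6 + 33 + 13 = 110; total kept: 5 × 38 − 110 = 80.
The restocking fund pays out 0.64 × 5 × 110 = 352.00 in aggregate.
Group total = 80 + 352.00 = 432.00.

432.00 dollars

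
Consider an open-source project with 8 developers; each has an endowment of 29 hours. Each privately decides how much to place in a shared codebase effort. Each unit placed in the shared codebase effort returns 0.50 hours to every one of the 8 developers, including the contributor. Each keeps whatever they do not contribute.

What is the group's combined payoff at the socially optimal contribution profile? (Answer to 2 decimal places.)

928.00 hours

Each contributed unit returns 4.000 to the group as a whole (0.50 to each of 8 players), which exceeds 1, so the social optimum is full contribution: group total = 4.000 × 232 = 928.00.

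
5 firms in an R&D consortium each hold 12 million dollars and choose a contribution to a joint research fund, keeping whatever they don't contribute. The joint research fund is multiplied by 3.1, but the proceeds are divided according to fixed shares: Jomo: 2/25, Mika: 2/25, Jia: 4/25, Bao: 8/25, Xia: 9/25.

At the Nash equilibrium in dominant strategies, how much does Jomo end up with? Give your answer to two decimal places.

Player j's private return per contributed unit is 3.1 × (j's share). Contributing is weakly dominant for j when that share is at least 1/3.1 = 0.3226, and contributing 0 is dominant otherwise.
Only Xia (9/25) clears that bar, contributing 12; the remaining 4 contribute 0. Total contributed: 12.
Jomo keeps 12 and receives 3.1 × 12 × 2/25 = 2.98 from the joint research fund, for a payoff of 14.98.

14.98 million dollars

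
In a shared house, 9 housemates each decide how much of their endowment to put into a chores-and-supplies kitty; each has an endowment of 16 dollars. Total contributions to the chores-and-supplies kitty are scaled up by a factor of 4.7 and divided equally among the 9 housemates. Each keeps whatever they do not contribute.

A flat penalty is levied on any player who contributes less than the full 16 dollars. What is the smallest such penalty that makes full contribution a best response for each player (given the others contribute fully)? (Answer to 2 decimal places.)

Given the others contribute fully, the best deviation is to contribute 0 (any partial contribution still incurs the fine and gives up units whose private return 0.5222 is below 1).
Deviating from 16 to 0 saves 16 dollars but forfeits the deviator's share of the drop in the chores-and-supplies kitty: 4.7/9 × 16 = 8.36.
So the deviation gain is 16 − 8.36 = 7.64, and the fine must be at least 7.64 dollars to wipe it out.

7.64 dollars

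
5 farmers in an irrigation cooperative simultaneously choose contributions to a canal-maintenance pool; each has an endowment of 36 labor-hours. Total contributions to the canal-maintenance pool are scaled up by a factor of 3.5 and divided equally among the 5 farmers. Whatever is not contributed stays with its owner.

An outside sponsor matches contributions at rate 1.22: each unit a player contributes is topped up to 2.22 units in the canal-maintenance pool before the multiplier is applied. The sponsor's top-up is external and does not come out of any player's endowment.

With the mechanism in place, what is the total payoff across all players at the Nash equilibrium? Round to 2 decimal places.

Under the mechanism each unit contributed yields 3.5 × 2.22 / 5 = 1.5540 back to its contributor per unit of net cost, which exceeds 1, making full contribution the dominant choice for everyone.
At the Nash equilibrium everyone contributes 36. Group total payoff = 3.5 × 2.22 × 180 = 1398.60.

1398.60 labor-hours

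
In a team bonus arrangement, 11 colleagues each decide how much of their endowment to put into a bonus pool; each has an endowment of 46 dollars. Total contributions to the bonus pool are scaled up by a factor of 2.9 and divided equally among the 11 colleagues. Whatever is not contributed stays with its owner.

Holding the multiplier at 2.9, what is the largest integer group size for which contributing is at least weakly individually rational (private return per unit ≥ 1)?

2

Private return per unit is 2.9/(group size), which is ≥ 1 whenever the group size is ≤ 2.9.
The largest such integer is 2.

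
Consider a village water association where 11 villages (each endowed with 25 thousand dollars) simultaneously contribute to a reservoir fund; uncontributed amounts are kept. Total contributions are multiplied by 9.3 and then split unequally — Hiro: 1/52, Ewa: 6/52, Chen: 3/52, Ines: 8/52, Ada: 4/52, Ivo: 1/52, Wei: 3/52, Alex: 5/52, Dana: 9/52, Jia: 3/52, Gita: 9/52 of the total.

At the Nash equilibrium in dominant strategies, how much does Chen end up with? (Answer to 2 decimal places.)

78.65 thousand dollars

Player j's private return per contributed unit is 9.3 × (j's share). Contributing is weakly dominant for j when that share is at least 1/9.3 = 0.1075, and contributing 0 is dominant otherwise.
Ewa, Ines, Dana and Gita are above the threshold, contributing 25 each; the remaining 7 contribute 0. Total contributed: 100.
Chen keeps 25 and receives 9.3 × 100 × 3/52 = 53.65 from the reservoir fund, for a payoff of 78.65.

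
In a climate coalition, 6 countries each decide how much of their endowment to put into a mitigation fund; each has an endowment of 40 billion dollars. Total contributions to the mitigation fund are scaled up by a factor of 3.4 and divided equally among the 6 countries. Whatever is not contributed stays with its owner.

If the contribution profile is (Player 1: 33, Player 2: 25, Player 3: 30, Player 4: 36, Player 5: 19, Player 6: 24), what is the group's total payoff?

Total contributed: 33 + 25 + 30 + 36 + 19 + 24 = 167; total kept: 6 × 40 − 167 = 73.
The mitigation fund pays out 3.4 × 167 = 567.80 in aggregate.
Group total = 73 + 567.80 = 640.80.

640.80 billion dollars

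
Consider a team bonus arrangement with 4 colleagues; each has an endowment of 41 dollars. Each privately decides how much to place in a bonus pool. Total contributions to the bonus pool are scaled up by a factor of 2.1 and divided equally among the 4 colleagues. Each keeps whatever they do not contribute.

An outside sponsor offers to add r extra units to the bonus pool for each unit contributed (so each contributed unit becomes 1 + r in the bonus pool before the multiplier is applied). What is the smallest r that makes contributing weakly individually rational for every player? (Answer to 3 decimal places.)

With matching at rate r, one contributed unit becomes (1 + r) in the bonus pool and returns 2.1 × (1 + r) / 4 to the contributor.
Setting this equal to 1: 1 + r = 4/2.1 = 1.9048.
So the minimum matching rate is r = 1.9048 − 1 = 0.905.

0.905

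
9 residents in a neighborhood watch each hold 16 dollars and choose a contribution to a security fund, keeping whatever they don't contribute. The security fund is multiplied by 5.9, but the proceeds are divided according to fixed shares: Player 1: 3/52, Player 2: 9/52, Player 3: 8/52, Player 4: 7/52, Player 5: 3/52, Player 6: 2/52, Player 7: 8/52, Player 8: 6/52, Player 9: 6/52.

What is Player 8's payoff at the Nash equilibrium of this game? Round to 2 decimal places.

Player j's private return per contributed unit is 5.9 × (j's share). Contributing is weakly dominant for j when that share is at least 1/5.9 = 0.1695, and contributing 0 is dominant otherwise.
Player 2 alone (share 9/52) is above the threshold, contributing 16; the remaining 8 contribute 0. Total contributed: 16.
Player 8 keeps 16 and receives 5.9 × 16 × 6/52 = 10.89 from the security fund, for a payoff of 26.89.

26.89 dollars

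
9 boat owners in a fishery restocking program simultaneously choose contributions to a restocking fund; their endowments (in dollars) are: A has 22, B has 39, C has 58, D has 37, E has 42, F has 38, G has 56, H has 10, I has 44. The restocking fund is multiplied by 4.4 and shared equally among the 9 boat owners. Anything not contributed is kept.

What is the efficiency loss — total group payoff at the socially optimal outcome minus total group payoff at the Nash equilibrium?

1176.40 dollars

The private return per contributed unit is 4.4/9 = 0.4889 < 1 for every player regardless of endowment, so the Nash equilibrium is zero contribution and the group total is Σ E_j = 22 + 39 + 58 + 37 + 42 + 38 + 56 + 10 + 44 = 346.
Each contributed unit returns 4.400 to the group, so the social optimum is full contribution by everyone: group total = 4.400 × 346 = 1522.40.
Efficiency loss = (4.400 − 1) × 346 = 1176.40.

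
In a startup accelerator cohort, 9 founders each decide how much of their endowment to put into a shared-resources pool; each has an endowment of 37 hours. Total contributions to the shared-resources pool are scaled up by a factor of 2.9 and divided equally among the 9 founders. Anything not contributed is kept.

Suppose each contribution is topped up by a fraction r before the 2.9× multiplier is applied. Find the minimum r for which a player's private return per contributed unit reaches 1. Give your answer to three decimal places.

2.103

With matching at rate r, one contributed unit becomes (1 + r) in the shared-resources pool and returns 2.9 × (1 + r) / 9 to the contributor.
Setting this equal to 1: 1 + r = 9/2.9 = 3.1034.
So the minimum matching rate is r = 3.1034 − 1 = 2.103.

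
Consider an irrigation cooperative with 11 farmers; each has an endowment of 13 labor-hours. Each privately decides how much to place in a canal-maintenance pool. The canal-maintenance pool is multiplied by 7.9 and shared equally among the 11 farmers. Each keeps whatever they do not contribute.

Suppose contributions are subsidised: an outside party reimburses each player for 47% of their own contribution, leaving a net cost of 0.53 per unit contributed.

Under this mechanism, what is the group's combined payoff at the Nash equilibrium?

1196.91 labor-hours

Under the mechanism each unit contributed yields (7.9/11) / 0.53 = 1.3551 back to its contributor per unit of net cost, which exceeds 1, making full contribution the dominant choice for everyone.
So the Nash equilibrium is full contribution by all 11; the group earns 11 × (13 × 0.47 + 7.9 × 13) = 1196.91.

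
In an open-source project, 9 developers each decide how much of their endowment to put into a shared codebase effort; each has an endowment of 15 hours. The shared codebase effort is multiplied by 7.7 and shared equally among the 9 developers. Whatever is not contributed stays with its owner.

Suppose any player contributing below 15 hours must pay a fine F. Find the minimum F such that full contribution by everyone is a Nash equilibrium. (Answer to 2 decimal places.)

2.17 hours

Given the others contribute fully, the best deviation is to contribute 0 (any partial contribution still incurs the fine and gives up units whose private return 0.8556 is below 1).
Deviating from 15 to 0 saves 15 hours but forfeits the deviator's share of the drop in the shared codebase effort: 7.7/9 × 15 = 12.83.
So the deviation gain is 15 − 12.83 = 2.17, and the fine must be at least 2.17 hours to wipe it out.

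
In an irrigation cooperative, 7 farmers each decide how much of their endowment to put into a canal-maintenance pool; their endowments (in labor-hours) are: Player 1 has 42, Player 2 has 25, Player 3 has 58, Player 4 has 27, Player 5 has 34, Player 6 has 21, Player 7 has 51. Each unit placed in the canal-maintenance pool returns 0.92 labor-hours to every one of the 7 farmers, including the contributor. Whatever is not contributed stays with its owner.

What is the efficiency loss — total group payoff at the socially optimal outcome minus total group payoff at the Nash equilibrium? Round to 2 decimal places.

The private return per contributed unit is 0.92 < 1 for everyone, so the Nash equilibrium is zero contribution and the group total is Σ E_j = 42 + 25 + 58 + 27 + 34 + 21 + 51 = 258.
Each contributed unit returns 6.440 to the group, so the social optimum is full contribution by everyone: group total = 6.440 × 258 = 1661.52.
Efficiency loss = (6.440 − 1) × 258 = 1403.52.

1403.52 labor-hours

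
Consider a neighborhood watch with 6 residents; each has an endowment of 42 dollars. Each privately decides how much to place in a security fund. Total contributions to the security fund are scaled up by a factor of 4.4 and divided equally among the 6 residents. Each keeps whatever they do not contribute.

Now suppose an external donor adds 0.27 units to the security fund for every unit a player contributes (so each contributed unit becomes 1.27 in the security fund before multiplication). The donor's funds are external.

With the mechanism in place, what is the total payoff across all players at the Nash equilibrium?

252.00 dollars

With the mechanism, a contributed unit returns 4.4 × 1.27 / 6 = 0.9313 per unit of net cost — still below 1 — so contributing 0 remains dominant for every player.
Everyone keeps their endowment and the group total is 6 × 42 = 252.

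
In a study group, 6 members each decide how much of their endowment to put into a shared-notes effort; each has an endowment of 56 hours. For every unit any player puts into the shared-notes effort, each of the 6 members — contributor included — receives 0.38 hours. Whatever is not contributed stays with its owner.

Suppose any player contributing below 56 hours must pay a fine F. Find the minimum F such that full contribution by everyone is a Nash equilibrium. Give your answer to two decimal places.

Given the others contribute fully, the best deviation is to contribute 0 (any partial contribution still incurs the fine and gives up units whose private return 0.38 is below 1).
Deviating from 56 to 0 saves 56 hours but forfeits the deviator's share of the drop in the shared-notes effort: 0.38 × 56 = 21.28.
So the deviation gain is 56 − 21.28 = 34.72, and the fine must be at least 34.72 hours to wipe it out.

34.72 hours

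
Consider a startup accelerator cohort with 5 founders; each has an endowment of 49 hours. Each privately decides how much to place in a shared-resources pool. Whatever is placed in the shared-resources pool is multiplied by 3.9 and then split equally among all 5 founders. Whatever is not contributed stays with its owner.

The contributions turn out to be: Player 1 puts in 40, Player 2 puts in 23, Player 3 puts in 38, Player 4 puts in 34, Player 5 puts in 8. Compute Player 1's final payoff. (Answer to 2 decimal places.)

120.54 hours

Total contributed: 40 + 23 + 38 + 34 + 8 = 143.
Each receives 3.9 × 143 / 5 = 111.54 from the shared-resources pool.
Player 1 keeps 49 − 40 = 9, so Player 1's payoff is 9 + 111.54 = 120.54.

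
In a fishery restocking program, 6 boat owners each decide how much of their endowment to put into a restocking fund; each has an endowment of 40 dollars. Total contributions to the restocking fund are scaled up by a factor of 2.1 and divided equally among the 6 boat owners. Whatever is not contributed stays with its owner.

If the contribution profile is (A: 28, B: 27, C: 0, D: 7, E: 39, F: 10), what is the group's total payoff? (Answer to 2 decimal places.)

Total contributed: 28 + 27 + 0 + 7 + 39 + 10 = 111; total kept: 6 × 40 − 111 = 129.
The restocking fund pays out 2.1 × 111 = 233.10 in aggregate.
Group total = 129 + 233.10 = 362.10.

362.10 dollars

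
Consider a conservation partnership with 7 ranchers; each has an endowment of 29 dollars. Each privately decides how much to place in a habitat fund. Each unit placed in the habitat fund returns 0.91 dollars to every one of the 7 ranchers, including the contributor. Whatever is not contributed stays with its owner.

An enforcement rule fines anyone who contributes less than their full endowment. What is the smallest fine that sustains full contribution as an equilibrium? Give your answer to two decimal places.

Given the others contribute fully, the best deviation is to contribute 0 (any partial contribution still incurs the fine and gives up units whose private return 0.91 is below 1).
Deviating from 29 to 0 saves 29 dollars but forfeits the deviator's share of the drop in the habitat fund: 0.91 × 29 = 26.39.
So the deviation gain is 29 − 26.39 = 2.61, and the fine must be at least 2.61 dollars to wipe it out.

2.61 dollars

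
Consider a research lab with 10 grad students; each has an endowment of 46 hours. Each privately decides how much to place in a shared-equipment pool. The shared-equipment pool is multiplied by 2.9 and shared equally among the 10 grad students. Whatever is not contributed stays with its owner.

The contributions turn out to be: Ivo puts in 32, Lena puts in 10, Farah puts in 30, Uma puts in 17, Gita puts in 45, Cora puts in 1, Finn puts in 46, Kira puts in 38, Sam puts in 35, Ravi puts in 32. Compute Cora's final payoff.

Total contributed: 32 + 10 + 30 + 17 + 45 + 1 + 46 + 38 + 35 + 32 = 286.
Each receives 2.9 × 286 / 10 = 82.94 from the shared-equipment pool.
Cora keeps 46 − 1 = 45, so Cora's payoff is 45 + 82.94 = 127.94.

127.94 hours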